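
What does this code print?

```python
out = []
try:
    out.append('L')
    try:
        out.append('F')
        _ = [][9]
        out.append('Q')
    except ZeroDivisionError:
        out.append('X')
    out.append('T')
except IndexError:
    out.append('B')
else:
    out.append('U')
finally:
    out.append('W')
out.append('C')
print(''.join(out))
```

Execution trace: 'L' (try body) → 'F' (inner try body) → 'B' (except IndexError) → 'W' (finally) → 'C' (after the try/except). Output: LFBWC

Answer: LFBWC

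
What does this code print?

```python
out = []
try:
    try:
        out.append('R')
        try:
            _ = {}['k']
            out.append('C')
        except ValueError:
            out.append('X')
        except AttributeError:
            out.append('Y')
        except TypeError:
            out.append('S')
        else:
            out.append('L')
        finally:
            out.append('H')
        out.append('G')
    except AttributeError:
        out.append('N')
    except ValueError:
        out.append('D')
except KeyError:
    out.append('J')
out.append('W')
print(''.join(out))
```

Execution trace: 'R' (try body) → 'H' (inner finally) → 'J' (outer except KeyError) → 'W' (after the try/except). Output: RHJW

Answer: RHJW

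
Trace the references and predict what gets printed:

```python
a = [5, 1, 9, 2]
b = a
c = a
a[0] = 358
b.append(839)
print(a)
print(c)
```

Key concept: multiple aliases.
Step by step:
`a = [5, 1, 9, 2]` → a = [5, 1, 9, 2]
`b = a` → b = [5, 1, 9, 2] (same object as a)
`c = a` → c = [5, 1, 9, 2] (same object as a, b)
`a[0] = 358` → a = [358, 1, 9, 2] (same object as b, c); b = [358, 1, 9, 2] (same object as a, c); c = [358, 1, 9, 2] (same object as a, b)
`b.append(839)` → a = [358, 1, 9, 2, 839] (same object as b, c); b = [358, 1, 9, 2, 839] (same object as a, c); c = [358, 1, 9, 2, 839] (same object as a, b)
`print(a)` → prints [358, 1, 9, 2, 839]
`print(c)` → prints [358, 1, 9, 2, 839]

Answer:
[358, 1, 9, 2, 839]
[358, 1, 9, 2, 839]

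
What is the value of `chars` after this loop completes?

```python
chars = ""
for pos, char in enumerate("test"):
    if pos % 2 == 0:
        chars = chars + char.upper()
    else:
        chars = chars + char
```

Uppercase even positions in 'test'
`chars` takes the values: "" → "T" → "Te" → "TeS" → "TeSt"

Answer: "TeSt"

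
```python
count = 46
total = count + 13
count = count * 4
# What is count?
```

Trace:
`count = 46` → count = 46
`total = count + 13` → total = 59
`count = count * 4` → count = 184
So count = 184

Answer: 184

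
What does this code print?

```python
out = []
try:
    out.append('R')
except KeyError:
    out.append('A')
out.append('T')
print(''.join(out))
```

Execution trace: 'R' (try body, no exception) → 'T' (after the try/except). Output: RT

Answer: RT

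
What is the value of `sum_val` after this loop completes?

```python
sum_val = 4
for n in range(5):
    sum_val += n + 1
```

Start at 4, add 1 to 5 = 19
`sum_val` takes the values: 4 → 5 → 7 → 10 → 14 → 19

Answer: 19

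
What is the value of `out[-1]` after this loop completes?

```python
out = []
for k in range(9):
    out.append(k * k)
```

Last element of squares 0 to 8
`out` takes the values: [] → [0] → [0, 1] → [0, 1, 4] → [0, 1, 4, 9] → [0, 1, 4, 9, 16] → [0, 1, 4, 9, 16, 25] → [0, 1, 4, 9, 16, 25, 36] → [0, 1, 4, 9, 16, 25, 36, 49] → [0, 1, 4, 9, 16, 25, 36, 49, 64]
So `out[-1]` = 64

Answer: 64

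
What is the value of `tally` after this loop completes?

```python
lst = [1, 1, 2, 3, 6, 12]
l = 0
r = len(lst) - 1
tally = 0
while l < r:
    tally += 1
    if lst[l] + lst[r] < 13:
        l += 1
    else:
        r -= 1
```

Steps to find pair summing to 13
`tally` takes the values: 0 → 1 → 2 → 3 → 4 → 5

Answer: 5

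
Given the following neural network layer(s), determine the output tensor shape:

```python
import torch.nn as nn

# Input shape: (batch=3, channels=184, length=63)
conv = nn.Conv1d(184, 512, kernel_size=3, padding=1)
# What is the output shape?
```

Input: (3, 184, 63) -> Output: (3, 512, 63)

Answer: (3, 512, 63)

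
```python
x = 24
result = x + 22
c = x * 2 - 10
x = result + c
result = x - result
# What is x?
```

Trace:
`x = 24` → x = 24
`result = x + 22` → result = 46
`c = x * 2 - 10` → c = 38
`x = result + c` → x = 84
`result = x - result` → result = 38
So x = 84

Answer: 84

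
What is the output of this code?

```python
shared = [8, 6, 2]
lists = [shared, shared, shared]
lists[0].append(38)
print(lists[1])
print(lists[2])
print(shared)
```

Key concept: list of same reference.
Step by step:
`shared = [8, 6, 2]` → shared = [8, 6, 2]
`lists = [shared, shared, shared]` → lists = [[8, 6, 2], [8, 6, 2], [8, 6, 2]]
`lists[0].append(38)` → shared = [8, 6, 2, 38]; lists = [[8, 6, 2, 38], [8, 6, 2, 38], [8, 6, 2, 38]]
`print(lists[1])` → prints [8, 6, 2, 38]
`print(lists[2])` → prints [8, 6, 2, 38]
`print(shared)` → prints [8, 6, 2, 38]

Answer:
[8, 6, 2, 38]
[8, 6, 2, 38]
[8, 6, 2, 38]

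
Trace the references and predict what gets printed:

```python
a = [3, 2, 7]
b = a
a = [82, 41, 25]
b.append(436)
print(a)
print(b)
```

Key concept: rebinding vs mutation: a is rebound to a new list, b still points at the original.
Step by step:
`a = [3, 2, 7]` → a = [3, 2, 7]
`b = a` → b = [3, 2, 7] (same object as a)
`a = [82, 41, 25]` → a = [82, 41, 25]
`b.append(436)` → b = [3, 2, 7, 436]
`print(a)` → prints [82, 41, 25]
`print(b)` → prints [3, 2, 7, 436]

Answer:
[82, 41, 25]
[3, 2, 7, 436]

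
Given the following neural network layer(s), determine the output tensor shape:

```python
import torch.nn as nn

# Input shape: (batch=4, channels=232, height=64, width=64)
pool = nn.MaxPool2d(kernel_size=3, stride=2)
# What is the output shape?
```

Input: (4, 232, 64, 64) -> Output: (4, 232, 31, 31)

Answer: (4, 232, 31, 31)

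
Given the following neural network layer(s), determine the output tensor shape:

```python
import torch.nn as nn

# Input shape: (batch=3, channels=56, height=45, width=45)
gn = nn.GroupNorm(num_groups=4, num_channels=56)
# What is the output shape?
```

Input: (3, 56, 45, 45) -> Output: (3, 56, 45, 45)

Answer: (3, 56, 45, 45)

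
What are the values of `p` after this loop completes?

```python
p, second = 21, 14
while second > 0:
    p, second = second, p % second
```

GCD of 21 and 14
`p` takes the values: 21 → 14 → 7

Answer: 7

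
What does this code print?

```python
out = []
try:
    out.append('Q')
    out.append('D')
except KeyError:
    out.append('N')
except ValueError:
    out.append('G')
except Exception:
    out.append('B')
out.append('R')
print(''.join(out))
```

Execution trace: 'Q' (try body) → 'D' (try body, no exception) → 'R' (after the try/except). Output: QDR

Answer: QDR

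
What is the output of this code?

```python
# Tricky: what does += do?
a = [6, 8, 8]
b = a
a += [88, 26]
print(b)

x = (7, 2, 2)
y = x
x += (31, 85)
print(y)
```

Key concept: += behavior differs for mutable vs immutable.
Step by step:
`a = [6, 8, 8]` → a = [6, 8, 8]
`b = a` → b = [6, 8, 8] (same object as a)
`a += [88, 26]` → a = [6, 8, 8, 88, 26] (same object as b); b = [6, 8, 8, 88, 26] (same object as a)
`print(b)` → prints [6, 8, 8, 88, 26]
`x = (7, 2, 2)` → x = (7, 2, 2)
`y = x` → y = (7, 2, 2)
`x += (31, 85)` → x = (7, 2, 2, 31, 85)
`print(y)` → prints (7, 2, 2)

Answer:
[6, 8, 8, 88, 26]
(7, 2, 2)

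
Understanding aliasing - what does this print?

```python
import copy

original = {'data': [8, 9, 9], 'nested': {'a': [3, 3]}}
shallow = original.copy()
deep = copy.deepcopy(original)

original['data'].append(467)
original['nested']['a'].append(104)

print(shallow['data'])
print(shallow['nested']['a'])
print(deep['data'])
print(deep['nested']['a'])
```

Key concept: comparing shallow vs deep copy.
Step by step:
`original = {'data': [8, 9, 9], 'nested': {'a': [3, 3]}}` → original = {'data': [8, 9, 9], 'nested': {'a': [3, 3]}}
`shallow = original.copy()` → shallow = {'data': [8, 9, 9], 'nested': {'a': [3, 3]}}
`deep = copy.deepcopy(original)` → deep = {'data': [8, 9, 9], 'nested': {'a': [3, 3]}}
`original['data'].append(467)` → original = {'data': [8, 9, 9, 467], 'nested': {'a': [3, 3]}}; shallow = {'data': [8, 9, 9, 467], 'nested': {'a': [3, 3]}}
`original['nested']['a'].append(104)` → original = {'data': [8, 9, 9, 467], 'nested': {'a': [3, 3, 104]}}; shallow = {'data': [8, 9, 9, 467], 'nested': {'a': [3, 3, 104]}}
`print(shallow['data'])` → prints [8, 9, 9, 467]
`print(shallow['nested']['a'])` → prints [3, 3, 104]
`print(deep['data'])` → prints [8, 9, 9]
`print(deep['nested']['a'])` → prints [3, 3]

Answer:
[8, 9, 9, 467]
[3, 3, 104]
[8, 9, 9]
[3, 3]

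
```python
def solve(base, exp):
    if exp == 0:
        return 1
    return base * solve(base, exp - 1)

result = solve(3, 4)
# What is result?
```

solve(3, 4) = 3 * 3 * 3 * 3 = 81

Answer: 81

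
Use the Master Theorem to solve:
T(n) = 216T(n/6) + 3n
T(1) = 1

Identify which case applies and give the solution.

a=216, b=6, f(n)=3n. log_6(216) = 3. Since c=1 < 3, Case 1 applies: T(n) = Θ(n^log_b(a)) = O(n^3).

Answer: O(n^3) - Case 1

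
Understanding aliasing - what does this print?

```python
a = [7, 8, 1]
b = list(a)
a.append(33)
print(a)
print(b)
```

Key concept: list() constructor creates copy.
Step by step:
`a = [7, 8, 1]` → a = [7, 8, 1]
`b = list(a)` → b = [7, 8, 1]
`a.append(33)` → a = [7, 8, 1, 33]
`print(a)` → prints [7, 8, 1, 33]
`print(b)` → prints [7, 8, 1]

Answer:
[7, 8, 1, 33]
[7, 8, 1]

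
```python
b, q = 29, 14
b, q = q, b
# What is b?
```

Trace:
`b, q = 29, 14` → b = 29; q = 14
`b, q = q, b` → b = 14; q = 29
So b = 14

Answer: 14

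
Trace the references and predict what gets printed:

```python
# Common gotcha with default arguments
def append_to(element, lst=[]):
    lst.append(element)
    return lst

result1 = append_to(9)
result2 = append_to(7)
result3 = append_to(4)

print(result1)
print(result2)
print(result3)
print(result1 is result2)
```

Key concept: mutable default argument gotcha.
Step by step:
`result1 = append_to(9)` → result1 = [9]
`result2 = append_to(7)` → result1 = [9, 7] (same object as result2); result2 = [9, 7] (same object as result1)
`result3 = append_to(4)` → result1 = [9, 7, 4] (same object as result2, result3); result2 = [9, 7, 4] (same object as result1, result3); result3 = [9, 7, 4] (same object as result1, result2)
`print(result1)` → prints [9, 7, 4]
`print(result2)` → prints [9, 7, 4]
`print(result3)` → prints [9, 7, 4]
`print(result1 is result2)` → prints True

Answer:
[9, 7, 4]
[9, 7, 4]
[9, 7, 4]
True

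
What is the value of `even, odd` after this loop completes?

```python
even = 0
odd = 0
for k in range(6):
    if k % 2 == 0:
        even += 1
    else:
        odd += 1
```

Count evens and odds in range(6)
`even, odd` takes the values: (0, 0) → (1, 0) → (1, 1) → (2, 1) → (2, 2) → (3, 2) → (3, 3)

Answer: 3, 3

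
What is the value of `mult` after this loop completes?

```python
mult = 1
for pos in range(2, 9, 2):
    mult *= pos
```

Product of even numbers 2 to 8
`mult` takes the values: 1 → 2 → 8 → 48 → 384

Answer: 384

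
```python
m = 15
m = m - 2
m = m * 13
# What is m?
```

Trace:
`m = 15` → m = 15
`m = m - 2` → m = 13
`m = m * 13` → m = 169
So m = 169

Answer: 169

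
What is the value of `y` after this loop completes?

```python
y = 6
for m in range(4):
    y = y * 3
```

Multiply by 3, 4 times: 6 * 3^4 = 486
`y` takes the values: 6 → 18 → 54 → 162 → 486

Answer: 486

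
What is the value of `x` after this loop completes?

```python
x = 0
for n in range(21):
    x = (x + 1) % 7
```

Increment mod 7, 21 times = 0
`x` takes the values: 0 → 1 → 2 → 3 → 4 → 5 → 6 → 0 → 1 → 2 → 3 → 4 → 5 → 6 → 0 → 1 → 2 → 3 → 4 → 5 → 6 → 0

Answer: 0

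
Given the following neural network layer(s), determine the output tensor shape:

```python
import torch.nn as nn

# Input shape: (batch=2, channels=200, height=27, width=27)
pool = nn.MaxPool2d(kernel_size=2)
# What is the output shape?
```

Input: (2, 200, 27, 27) -> Output: (2, 200, 13, 13)

Answer: (2, 200, 13, 13)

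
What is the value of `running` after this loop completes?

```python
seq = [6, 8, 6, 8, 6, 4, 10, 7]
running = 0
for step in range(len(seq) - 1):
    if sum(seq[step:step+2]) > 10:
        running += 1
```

Count windows with sum > 10
`running` takes the values: 0 → 1 → 2 → 3 → 4 → 5 → 6

Answer: 6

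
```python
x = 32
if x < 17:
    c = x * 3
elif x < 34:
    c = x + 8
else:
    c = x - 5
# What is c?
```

Trace:
`x = 32` → x = 32
`if x < 17: ...` → x < 17 is False, x < 34 is True → c = 40
So c = 40

Answer: 40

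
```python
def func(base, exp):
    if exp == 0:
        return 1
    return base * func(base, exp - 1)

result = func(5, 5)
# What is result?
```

func(5, 5) = 5 * 5 * 5 * 5 * 5 = 3125

Answer: 3125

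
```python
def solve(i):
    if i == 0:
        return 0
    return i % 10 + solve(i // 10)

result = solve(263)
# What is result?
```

Sum of digits of 263: 3 + 6 + 2 = 11

Answer: 11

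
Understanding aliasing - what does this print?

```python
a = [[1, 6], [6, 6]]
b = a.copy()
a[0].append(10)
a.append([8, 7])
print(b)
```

Key concept: shallow copy with nested lists.
Step by step:
`a = [[1, 6], [6, 6]]` → a = [[1, 6], [6, 6]]
`b = a.copy()` → b = [[1, 6], [6, 6]]
`a[0].append(10)` → a = [[1, 6, 10], [6, 6]]; b = [[1, 6, 10], [6, 6]]
`a.append([8, 7])` → a = [[1, 6, 10], [6, 6], [8, 7]]
`print(b)` → prints [[1, 6, 10], [6, 6]]

Answer: [[1, 6, 10], [6, 6]]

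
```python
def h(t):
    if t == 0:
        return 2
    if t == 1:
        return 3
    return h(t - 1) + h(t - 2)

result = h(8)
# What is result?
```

Build up from base cases: h(0)=2, h(1)=3, h(2)=5, h(3)=8, h(4)=13, h(5)=21, h(6)=34, ..., h(8)=89

Answer: 89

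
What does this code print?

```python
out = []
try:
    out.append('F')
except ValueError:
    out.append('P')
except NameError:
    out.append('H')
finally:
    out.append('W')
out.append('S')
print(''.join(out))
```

Execution trace: 'F' (try body, no exception) → 'W' (finally) → 'S' (after the try/except). Output: FWS

Answer: FWS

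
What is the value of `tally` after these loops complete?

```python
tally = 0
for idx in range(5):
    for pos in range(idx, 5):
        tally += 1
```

Upper triangle: 5 + 4 + ... + 1
`tally` takes the values: 0 → 1 → 2 → 3 → 4 → 5 → 6 → 7 → 8 → 9 → 10 → 11 → 12 → 13 → 14 → 15

Answer: 15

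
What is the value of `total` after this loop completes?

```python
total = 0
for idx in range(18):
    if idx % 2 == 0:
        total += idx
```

Sum of even numbers 0 to 17
`total` takes the values: 0 → 2 → 6 → 12 → 20 → 30 → 42 → 56 → 72

Answer: 72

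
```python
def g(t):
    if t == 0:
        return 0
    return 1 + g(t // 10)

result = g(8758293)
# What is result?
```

Count of digits of 8758293: 7

Answer: 7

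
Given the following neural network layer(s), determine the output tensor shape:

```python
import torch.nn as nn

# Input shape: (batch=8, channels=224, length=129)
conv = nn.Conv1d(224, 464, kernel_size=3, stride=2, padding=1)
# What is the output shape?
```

Input: (8, 224, 129) -> Output: (8, 464, 65)

Answer: (8, 464, 65)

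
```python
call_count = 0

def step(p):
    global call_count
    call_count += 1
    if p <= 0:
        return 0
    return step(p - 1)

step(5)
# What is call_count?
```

Linear recursion stepping by 1: 6 calls from p=5 down to ≤0.

Answer: 6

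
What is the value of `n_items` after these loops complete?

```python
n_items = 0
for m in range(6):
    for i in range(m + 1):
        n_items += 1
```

Triangle: 1 + 2 + ... + 6
`n_items` takes the values: 0 → 1 → 2 → 3 → 4 → 5 → 6 → 7 → 8 → 9 → 10 → 11 → 12 → 13 → 14 → 15 → 16 → 17 → 18 → 19 → 20 → 21

Answer: 21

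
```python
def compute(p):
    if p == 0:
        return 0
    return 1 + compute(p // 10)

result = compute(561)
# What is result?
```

Count of digits of 561: 3

Answer: 3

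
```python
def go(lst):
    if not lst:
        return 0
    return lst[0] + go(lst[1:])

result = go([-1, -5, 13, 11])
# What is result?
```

(-1) + (-5) + 13 + 11 + 0 = 18

Answer: 18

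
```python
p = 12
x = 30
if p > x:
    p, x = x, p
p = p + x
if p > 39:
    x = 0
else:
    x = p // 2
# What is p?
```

Trace:
`p = 12` → p = 12
`x = 30` → x = 30
`if p > x: ...` → p > x is False → no variable changes
`p = p + x` → p = 42
`if p > 39: ...` → p > 39 is True → x = 0
So p = 42

Answer: 42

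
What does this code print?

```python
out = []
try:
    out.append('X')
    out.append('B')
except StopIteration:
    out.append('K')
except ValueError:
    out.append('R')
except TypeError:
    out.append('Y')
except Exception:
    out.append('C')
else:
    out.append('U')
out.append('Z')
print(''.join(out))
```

Execution trace: 'X' (try body) → 'B' (try body, no exception) → 'U' (else) → 'Z' (after the try/except). Output: XBUZ

Answer: XBUZ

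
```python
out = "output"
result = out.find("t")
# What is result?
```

Trace:
`out = "output"` → out = 'output'
`result = out.find("t")` → result = 2
So result = 2

Answer: 2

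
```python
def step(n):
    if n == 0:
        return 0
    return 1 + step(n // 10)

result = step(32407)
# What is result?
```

Count of digits of 32407: 5

Answer: 5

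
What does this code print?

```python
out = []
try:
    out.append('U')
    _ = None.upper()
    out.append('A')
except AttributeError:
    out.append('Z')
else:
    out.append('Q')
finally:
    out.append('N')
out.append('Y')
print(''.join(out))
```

Execution trace: 'U' (try body) → 'Z' (except AttributeError) → 'N' (finally) → 'Y' (after the try/except). Output: UZNY

Answer: UZNY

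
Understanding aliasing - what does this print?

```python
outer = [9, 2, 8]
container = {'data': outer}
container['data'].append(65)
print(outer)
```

Key concept: dict holds reference to list.
Step by step:
`outer = [9, 2, 8]` → outer = [9, 2, 8]
`container = {'data': outer}` → container = {'data': [9, 2, 8]}
`container['data'].append(65)` → outer = [9, 2, 8, 65]; container = {'data': [9, 2, 8, 65]}
`print(outer)` → prints [9, 2, 8, 65]

Answer: [9, 2, 8, 65]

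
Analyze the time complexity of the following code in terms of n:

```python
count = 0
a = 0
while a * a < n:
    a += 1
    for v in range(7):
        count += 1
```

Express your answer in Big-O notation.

Each loop level contributes: √n × 1. Multiplying the contributions gives O(√n).

Answer: O(√n)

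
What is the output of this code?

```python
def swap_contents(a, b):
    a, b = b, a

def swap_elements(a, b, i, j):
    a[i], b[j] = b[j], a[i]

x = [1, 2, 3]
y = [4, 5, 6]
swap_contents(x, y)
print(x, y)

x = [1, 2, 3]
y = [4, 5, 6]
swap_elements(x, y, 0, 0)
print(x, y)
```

Key concept: parameter rebinding vs mutation.
Step by step:
`x = [1, 2, 3]` → x = [1, 2, 3]
`y = [4, 5, 6]` → y = [4, 5, 6]
`swap_contents(x, y)` → no visible change to tracked variables
`print(x, y)` → prints [1, 2, 3] [4, 5, 6]
`x = [1, 2, 3]` → x = [1, 2, 3]
`y = [4, 5, 6]` → y = [4, 5, 6]
`swap_elements(x, y, 0, 0)` → x = [4, 2, 3]; y = [1, 5, 6]
`print(x, y)` → prints [4, 2, 3] [1, 5, 6]

Answer:
[1, 2, 3] [4, 5, 6]
[4, 2, 3] [1, 5, 6]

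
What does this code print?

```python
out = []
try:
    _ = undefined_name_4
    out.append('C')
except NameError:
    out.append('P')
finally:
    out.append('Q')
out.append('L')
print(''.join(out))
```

Execution trace: 'P' (except NameError) → 'Q' (finally) → 'L' (after the try/except). Output: PQL

Answer: PQL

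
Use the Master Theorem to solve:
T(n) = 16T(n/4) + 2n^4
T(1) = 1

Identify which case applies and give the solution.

a=16, b=4, f(n)=2n^4. log_4(16) = 2. Since c=4 > 2 and the regularity condition holds (16(n/4)^4 = (16/4^4)n^4 with 16/4^4 < 1), Case 3 applies: T(n) = Θ(f(n)) = O(n^4).

Answer: O(n^4) - Case 3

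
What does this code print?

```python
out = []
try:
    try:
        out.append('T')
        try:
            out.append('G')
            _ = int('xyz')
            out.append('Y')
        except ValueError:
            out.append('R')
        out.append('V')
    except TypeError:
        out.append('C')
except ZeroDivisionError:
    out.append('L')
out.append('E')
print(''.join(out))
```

Execution trace: 'T' (try body) → 'G' (inner try body) → 'R' (inner except ValueError) → 'V' (try body, no exception) → 'E' (after the try/except). Output: TGRVE

Answer: TGRVE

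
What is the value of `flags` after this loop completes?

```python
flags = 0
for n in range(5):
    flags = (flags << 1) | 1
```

Build 5 consecutive 1-bits: 0b11111
`flags` takes the values: 0 → 1 → 3 → 7 → 15 → 31

Answer: 31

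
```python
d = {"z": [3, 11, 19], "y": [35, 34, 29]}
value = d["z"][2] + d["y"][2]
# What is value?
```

Trace:
`d = {"z": [3, 11, 19], "y": [35, 34, 29]}` → d = {'z': [3, 11, 19], 'y': [35, 34, 29]}
`value = d["z"][2] + d["y"][2]` → value = 48
So value = 48

Answer: 48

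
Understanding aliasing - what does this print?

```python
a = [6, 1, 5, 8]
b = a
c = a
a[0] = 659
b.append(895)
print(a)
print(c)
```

Key concept: multiple aliases.
Step by step:
`a = [6, 1, 5, 8]` → a = [6, 1, 5, 8]
`b = a` → b = [6, 1, 5, 8] (same object as a)
`c = a` → c = [6, 1, 5, 8] (same object as a, b)
`a[0] = 659` → a = [659, 1, 5, 8] (same object as b, c); b = [659, 1, 5, 8] (same object as a, c); c = [659, 1, 5, 8] (same object as a, b)
`b.append(895)` → a = [659, 1, 5, 8, 895] (same object as b, c); b = [659, 1, 5, 8, 895] (same object as a, c); c = [659, 1, 5, 8, 895] (same object as a, b)
`print(a)` → prints [659, 1, 5, 8, 895]
`print(c)` → prints [659, 1, 5, 8, 895]

Answer:
[659, 1, 5, 8, 895]
[659, 1, 5, 8, 895]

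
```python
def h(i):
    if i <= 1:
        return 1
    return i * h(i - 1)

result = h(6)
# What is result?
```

h(6) = 6 * 5 * 4 * 3 * 2 * 1 = 720

Answer: 720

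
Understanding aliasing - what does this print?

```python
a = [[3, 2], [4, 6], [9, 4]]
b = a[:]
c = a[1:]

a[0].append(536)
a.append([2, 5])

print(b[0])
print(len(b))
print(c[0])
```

Key concept: slice with nested mutation.
Step by step:
`a = [[3, 2], [4, 6], [9, 4]]` → a = [[3, 2], [4, 6], [9, 4]]
`b = a[:]` → b = [[3, 2], [4, 6], [9, 4]]
`c = a[1:]` → c = [[4, 6], [9, 4]]
`a[0].append(536)` → a = [[3, 2, 536], [4, 6], [9, 4]]; b = [[3, 2, 536], [4, 6], [9, 4]]
`a.append([2, 5])` → a = [[3, 2, 536], [4, 6], [9, 4], [2, 5]]
`print(b[0])` → prints [3, 2, 536]
`print(len(b))` → prints 3
`print(c[0])` → prints [4, 6]

Answer:
[3, 2, 536]
3
[4, 6]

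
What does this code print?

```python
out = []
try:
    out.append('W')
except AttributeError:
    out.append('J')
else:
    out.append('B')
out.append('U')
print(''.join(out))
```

Execution trace: 'W' (try body, no exception) → 'B' (else) → 'U' (after the try/except). Output: WBU

Answer: WBU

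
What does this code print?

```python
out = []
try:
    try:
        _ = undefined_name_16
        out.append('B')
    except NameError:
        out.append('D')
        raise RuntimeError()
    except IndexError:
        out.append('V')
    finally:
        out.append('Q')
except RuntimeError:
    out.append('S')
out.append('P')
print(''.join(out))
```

Execution trace: 'D' (except NameError) → 'Q' (finally) → 'S' (outer except RuntimeError) → 'P' (after the try/except). Output: DQSP

Answer: DQSP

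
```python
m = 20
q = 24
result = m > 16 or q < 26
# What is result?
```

Trace:
`m = 20` → m = 20
`q = 24` → q = 24
`result = m > 16 or q < 26` → result = True
So result = True

Answer: True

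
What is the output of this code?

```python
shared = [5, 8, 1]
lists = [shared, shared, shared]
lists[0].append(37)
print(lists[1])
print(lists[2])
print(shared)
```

Key concept: list of same reference.
Step by step:
`shared = [5, 8, 1]` → shared = [5, 8, 1]
`lists = [shared, shared, shared]` → lists = [[5, 8, 1], [5, 8, 1], [5, 8, 1]]
`lists[0].append(37)` → shared = [5, 8, 1, 37]; lists = [[5, 8, 1, 37], [5, 8, 1, 37], [5, 8, 1, 37]]
`print(lists[1])` → prints [5, 8, 1, 37]
`print(lists[2])` → prints [5, 8, 1, 37]
`print(shared)` → prints [5, 8, 1, 37]

Answer:
[5, 8, 1, 37]
[5, 8, 1, 37]
[5, 8, 1, 37]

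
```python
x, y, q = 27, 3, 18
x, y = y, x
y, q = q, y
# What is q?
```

Trace:
`x, y, q = 27, 3, 18` → x = 27; y = 3; q = 18
`x, y = y, x` → x = 3; y = 27
`y, q = q, y` → y = 18; q = 27
So q = 27

Answer: 27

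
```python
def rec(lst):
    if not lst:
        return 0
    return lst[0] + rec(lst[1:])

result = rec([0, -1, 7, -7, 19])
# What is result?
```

0 + (-1) + 7 + (-7) + 19 + 0 = 18

Answer: 18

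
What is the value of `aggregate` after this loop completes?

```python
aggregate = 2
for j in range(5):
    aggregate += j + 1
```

Start at 2, add 1 to 5 = 17
`aggregate` takes the values: 2 → 3 → 5 → 8 → 12 → 17

Answer: 17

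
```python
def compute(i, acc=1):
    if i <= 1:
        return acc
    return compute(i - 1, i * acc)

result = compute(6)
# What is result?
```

Accumulator trace (n, acc): (6, 1) -> (5, 6) -> (4, 30) -> (3, 120) -> (2, 360) -> (1, 720) -> return 720

Answer: 720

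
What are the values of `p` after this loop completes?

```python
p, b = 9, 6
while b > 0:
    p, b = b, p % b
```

GCD of 9 and 6
`p` takes the values: 9 → 6 → 3

Answer: 3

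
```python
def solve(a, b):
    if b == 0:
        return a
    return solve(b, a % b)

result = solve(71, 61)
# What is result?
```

solve(71, 61) -> solve(61, 10) -> solve(10, 1) -> solve(1, 0) -> 1

Answer: 1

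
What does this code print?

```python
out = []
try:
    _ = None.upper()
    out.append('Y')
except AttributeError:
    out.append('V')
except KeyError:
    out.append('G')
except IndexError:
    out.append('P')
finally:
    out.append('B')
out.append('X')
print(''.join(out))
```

Execution trace: 'V' (except AttributeError) → 'B' (finally) → 'X' (after the try/except). Output: VBX

Answer: VBX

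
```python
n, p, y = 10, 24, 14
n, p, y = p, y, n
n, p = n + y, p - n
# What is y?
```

Trace:
`n, p, y = 10, 24, 14` → n = 10; p = 24; y = 14
`n, p, y = p, y, n` → n = 24; p = 14; y = 10
`n, p = n + y, p - n` → n = 34; p = -10
So y = 10

Answer: 10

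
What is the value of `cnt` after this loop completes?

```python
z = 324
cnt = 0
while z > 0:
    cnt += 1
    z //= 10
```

Count digits by repeated division by 10
`cnt` takes the values: 0 → 1 → 2 → 3

Answer: 3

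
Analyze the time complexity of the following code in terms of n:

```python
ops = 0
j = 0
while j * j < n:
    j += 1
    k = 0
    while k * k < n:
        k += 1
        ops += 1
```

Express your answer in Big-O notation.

Each loop level contributes: √n × √n. Multiplying the contributions gives O(n).

Answer: O(n)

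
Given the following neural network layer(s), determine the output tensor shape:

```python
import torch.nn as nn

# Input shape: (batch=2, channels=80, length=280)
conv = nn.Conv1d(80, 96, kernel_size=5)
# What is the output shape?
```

Input: (2, 80, 280) -> Output: (2, 96, 276)

Answer: (2, 96, 276)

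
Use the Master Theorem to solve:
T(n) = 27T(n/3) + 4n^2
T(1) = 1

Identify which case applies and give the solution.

a=27, b=3, f(n)=4n^2. log_3(27) = 3. Since c=2 < 3, Case 1 applies: T(n) = Θ(n^log_b(a)) = O(n^3).

Answer: O(n^3) - Case 1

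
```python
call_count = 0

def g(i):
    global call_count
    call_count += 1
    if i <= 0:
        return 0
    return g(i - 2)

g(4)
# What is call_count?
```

Linear recursion stepping by 2: 3 calls from i=4 down to ≤0.

Answer: 3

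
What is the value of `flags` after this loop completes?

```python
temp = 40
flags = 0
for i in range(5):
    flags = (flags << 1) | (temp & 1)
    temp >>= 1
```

Reverse lowest 5 bits of 40
`flags` takes the values: 0 → 1 → 2

Answer: 2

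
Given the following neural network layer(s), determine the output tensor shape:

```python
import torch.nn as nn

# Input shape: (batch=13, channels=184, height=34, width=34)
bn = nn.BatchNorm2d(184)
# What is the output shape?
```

Input: (13, 184, 34, 34) -> Output: (13, 184, 34, 34)

Answer: (13, 184, 34, 34)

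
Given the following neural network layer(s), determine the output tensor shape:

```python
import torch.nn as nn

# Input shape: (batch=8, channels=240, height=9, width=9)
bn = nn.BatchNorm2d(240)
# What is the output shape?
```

Input: (8, 240, 9, 9) -> Output: (8, 240, 9, 9)

Answer: (8, 240, 9, 9)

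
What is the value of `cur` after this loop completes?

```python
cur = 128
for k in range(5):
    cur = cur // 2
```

Halve 5 times: 128 // 2^5 = 4
`cur` takes the values: 128 → 64 → 32 → 16 → 8 → 4

Answer: 4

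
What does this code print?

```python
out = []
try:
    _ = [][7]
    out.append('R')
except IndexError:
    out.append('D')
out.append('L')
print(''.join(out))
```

Execution trace: 'D' (except IndexError) → 'L' (after the try/except). Output: DL

Answer: DL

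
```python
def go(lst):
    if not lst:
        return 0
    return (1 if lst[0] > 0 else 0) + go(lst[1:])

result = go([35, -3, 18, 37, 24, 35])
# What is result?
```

Count of positive elements in [35, -3, 18, 37, 24, 35] = 5

Answer: 5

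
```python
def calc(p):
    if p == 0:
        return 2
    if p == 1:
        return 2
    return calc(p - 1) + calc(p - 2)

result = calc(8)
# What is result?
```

Build up from base cases: calc(0)=2, calc(1)=2, calc(2)=4, calc(3)=6, calc(4)=10, calc(5)=16, calc(6)=26, ..., calc(8)=68

Answer: 68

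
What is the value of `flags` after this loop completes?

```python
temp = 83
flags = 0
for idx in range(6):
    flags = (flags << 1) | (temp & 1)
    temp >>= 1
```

Reverse lowest 6 bits of 83
`flags` takes the values: 0 → 1 → 3 → 6 → 12 → 25 → 50

Answer: 50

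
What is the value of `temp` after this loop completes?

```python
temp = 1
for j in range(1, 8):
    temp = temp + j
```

Start at 1, add 1 through 7
`temp` takes the values: 1 → 2 → 4 → 7 → 11 → 16 → 22 → 29

Answer: 29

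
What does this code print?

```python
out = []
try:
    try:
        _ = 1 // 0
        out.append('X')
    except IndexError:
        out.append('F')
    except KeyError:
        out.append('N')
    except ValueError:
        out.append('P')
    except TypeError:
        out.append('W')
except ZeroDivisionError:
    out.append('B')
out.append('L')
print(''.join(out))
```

Execution trace: 'B' (outer except ZeroDivisionError) → 'L' (after the try/except). Output: BL

Answer: BL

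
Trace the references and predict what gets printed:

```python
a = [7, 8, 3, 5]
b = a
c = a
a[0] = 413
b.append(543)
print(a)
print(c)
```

Key concept: multiple aliases.
Step by step:
`a = [7, 8, 3, 5]` → a = [7, 8, 3, 5]
`b = a` → b = [7, 8, 3, 5] (same object as a)
`c = a` → c = [7, 8, 3, 5] (same object as a, b)
`a[0] = 413` → a = [413, 8, 3, 5] (same object as b, c); b = [413, 8, 3, 5] (same object as a, c); c = [413, 8, 3, 5] (same object as a, b)
`b.append(543)` → a = [413, 8, 3, 5, 543] (same object as b, c); b = [413, 8, 3, 5, 543] (same object as a, c); c = [413, 8, 3, 5, 543] (same object as a, b)
`print(a)` → prints [413, 8, 3, 5, 543]
`print(c)` → prints [413, 8, 3, 5, 543]

Answer:
[413, 8, 3, 5, 543]
[413, 8, 3, 5, 543]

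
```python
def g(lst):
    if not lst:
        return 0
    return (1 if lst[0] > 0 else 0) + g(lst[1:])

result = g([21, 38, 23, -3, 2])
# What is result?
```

Count of positive elements in [21, 38, 23, -3, 2] = 4

Answer: 4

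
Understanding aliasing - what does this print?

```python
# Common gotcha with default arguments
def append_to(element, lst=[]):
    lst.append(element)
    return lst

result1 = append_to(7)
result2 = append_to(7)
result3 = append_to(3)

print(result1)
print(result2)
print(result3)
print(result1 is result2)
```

Key concept: mutable default argument gotcha.
Step by step:
`result1 = append_to(7)` → result1 = [7]
`result2 = append_to(7)` → result1 = [7, 7] (same object as result2); result2 = [7, 7] (same object as result1)
`result3 = append_to(3)` → result1 = [7, 7, 3] (same object as result2, result3); result2 = [7, 7, 3] (same object as result1, result3); result3 = [7, 7, 3] (same object as result1, result2)
`print(result1)` → prints [7, 7, 3]
`print(result2)` → prints [7, 7, 3]
`print(result3)` → prints [7, 7, 3]
`print(result1 is result2)` → prints True

Answer:
[7, 7, 3]
[7, 7, 3]
[7, 7, 3]
True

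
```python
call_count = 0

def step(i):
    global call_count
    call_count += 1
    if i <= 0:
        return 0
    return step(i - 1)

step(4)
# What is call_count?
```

Linear recursion stepping by 1: 5 calls from i=4 down to ≤0.

Answer: 5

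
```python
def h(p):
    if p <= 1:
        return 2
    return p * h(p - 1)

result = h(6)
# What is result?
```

h(6) = 6 * 5 * 4 * 3 * 2 * 2 = 1440

Answer: 1440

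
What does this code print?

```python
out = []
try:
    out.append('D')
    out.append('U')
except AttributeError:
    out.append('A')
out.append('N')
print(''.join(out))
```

Execution trace: 'D' (try body) → 'U' (try body, no exception) → 'N' (after the try/except). Output: DUN

Answer: DUN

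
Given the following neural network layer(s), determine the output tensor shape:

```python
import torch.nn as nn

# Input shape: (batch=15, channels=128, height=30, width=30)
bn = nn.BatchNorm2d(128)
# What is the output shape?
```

Input: (15, 128, 30, 30) -> Output: (15, 128, 30, 30)

Answer: (15, 128, 30, 30)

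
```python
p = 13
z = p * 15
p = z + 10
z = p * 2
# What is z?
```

Trace:
`p = 13` → p = 13
`z = p * 15` → z = 195
`p = z + 10` → p = 205
`z = p * 2` → z = 410
So z = 410

Answer: 410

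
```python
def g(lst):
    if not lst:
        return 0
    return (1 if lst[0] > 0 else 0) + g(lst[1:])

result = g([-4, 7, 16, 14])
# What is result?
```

Count of positive elements in [-4, 7, 16, 14] = 3

Answer: 3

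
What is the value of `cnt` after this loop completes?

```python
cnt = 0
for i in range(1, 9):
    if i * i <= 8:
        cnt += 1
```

Count numbers where i² ≤ 8
`cnt` takes the values: 0 → 1 → 2

Answer: 2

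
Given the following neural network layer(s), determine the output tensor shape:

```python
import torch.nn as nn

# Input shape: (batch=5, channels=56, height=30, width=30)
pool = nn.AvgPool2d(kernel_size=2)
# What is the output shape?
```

Input: (5, 56, 30, 30) -> Output: (5, 56, 15, 15)

Answer: (5, 56, 15, 15)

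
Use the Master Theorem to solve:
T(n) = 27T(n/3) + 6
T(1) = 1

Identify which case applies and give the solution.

a=27, b=3, f(n)=6. log_3(27) = 3. Since c=0 < 3, Case 1 applies: T(n) = Θ(n^log_b(a)) = O(n^3).

Answer: O(n^3) - Case 1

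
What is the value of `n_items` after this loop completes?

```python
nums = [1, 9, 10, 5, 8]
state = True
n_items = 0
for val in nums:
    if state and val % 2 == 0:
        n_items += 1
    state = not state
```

Count even values at even positions
`n_items` takes the values: 0 → 1 → 2

Answer: 2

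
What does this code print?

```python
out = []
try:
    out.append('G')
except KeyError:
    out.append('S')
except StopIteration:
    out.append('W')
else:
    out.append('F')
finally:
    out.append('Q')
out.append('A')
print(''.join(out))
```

Execution trace: 'G' (try body, no exception) → 'F' (else) → 'Q' (finally) → 'A' (after the try/except). Output: GFQA

Answer: GFQA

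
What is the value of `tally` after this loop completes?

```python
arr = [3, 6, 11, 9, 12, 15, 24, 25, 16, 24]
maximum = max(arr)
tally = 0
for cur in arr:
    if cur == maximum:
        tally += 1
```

Count of max value 25 in [3, 6, 11, 9, 12, 15, 24, 25, 16, 24]
`tally` takes the values: 0 → 1

Answer: 1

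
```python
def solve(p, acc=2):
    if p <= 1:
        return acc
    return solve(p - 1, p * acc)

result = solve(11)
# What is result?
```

Accumulator trace (n, acc): (11, 2) -> (10, 22) -> (9, 220) -> (8, 1980) -> (7, 15840) -> (6, 110880) -> (5, 665280) -> (4, 3326400) -> (3, 13305600) -> (2, 39916800) -> (1, 79833600) -> return 79833600

Answer: 79833600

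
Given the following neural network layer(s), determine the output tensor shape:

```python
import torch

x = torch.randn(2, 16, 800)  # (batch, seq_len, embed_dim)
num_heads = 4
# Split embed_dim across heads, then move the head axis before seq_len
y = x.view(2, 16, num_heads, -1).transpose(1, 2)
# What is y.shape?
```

Input: (2, 16, 800) -> head_dim = 800 // 4 = 200; after view: (2, 16, 4, 200) -> after transpose(1, 2): (2, 4, 16, 200) -> Output: (2, 4, 16, 200)

Answer: (2, 4, 16, 200)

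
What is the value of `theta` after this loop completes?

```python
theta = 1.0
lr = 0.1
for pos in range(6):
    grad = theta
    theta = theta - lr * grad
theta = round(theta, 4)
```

Gradient descent: w = 1.0 * (1 - 0.1)^6
`theta` takes the values: 1.0 → 0.9 → 0.81 → 0.729 → 0.6561 → 0.59049 → 0.531441 → 0.5314

Answer: 0.5314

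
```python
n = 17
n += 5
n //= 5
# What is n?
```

Trace:
`n = 17` → n = 17
`n += 5` → n = 22
`n //= 5` → n = 4
So n = 4

Answer: 4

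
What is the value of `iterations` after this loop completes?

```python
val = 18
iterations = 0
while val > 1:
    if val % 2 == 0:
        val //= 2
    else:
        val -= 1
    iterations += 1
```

Steps to reduce 18 to 1
`iterations` takes the values: 0 → 1 → 2 → 3 → 4 → 5

Answer: 5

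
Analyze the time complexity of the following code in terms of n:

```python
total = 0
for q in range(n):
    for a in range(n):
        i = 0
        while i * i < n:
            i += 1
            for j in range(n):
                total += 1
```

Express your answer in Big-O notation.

Each loop level contributes: n × n × √n × n. Multiplying the contributions gives O(n^3√n).

Answer: O(n^3√n)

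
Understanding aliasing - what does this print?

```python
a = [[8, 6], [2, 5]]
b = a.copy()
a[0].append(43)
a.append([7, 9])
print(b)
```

Key concept: shallow copy with nested lists.
Step by step:
`a = [[8, 6], [2, 5]]` → a = [[8, 6], [2, 5]]
`b = a.copy()` → b = [[8, 6], [2, 5]]
`a[0].append(43)` → a = [[8, 6, 43], [2, 5]]; b = [[8, 6, 43], [2, 5]]
`a.append([7, 9])` → a = [[8, 6, 43], [2, 5], [7, 9]]
`print(b)` → prints [[8, 6, 43], [2, 5]]

Answer: [[8, 6, 43], [2, 5]]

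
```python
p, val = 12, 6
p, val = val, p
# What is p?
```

Trace:
`p, val = 12, 6` → p = 12; val = 6
`p, val = val, p` → p = 6; val = 12
So p = 6

Answer: 6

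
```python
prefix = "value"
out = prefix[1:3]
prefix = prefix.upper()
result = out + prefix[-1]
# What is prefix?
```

Trace:
`prefix = "value"` → prefix = 'value'
`out = prefix[1:3]` → out = 'al'
`prefix = prefix.upper()` → prefix = 'VALUE'
`result = out + prefix[-1]` → result = 'alE'
So prefix = 'VALUE'

Answer: 'VALUE'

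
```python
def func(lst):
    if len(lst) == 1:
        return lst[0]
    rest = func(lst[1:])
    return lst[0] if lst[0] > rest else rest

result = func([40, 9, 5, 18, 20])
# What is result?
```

Recursive max over [40, 9, 5, 18, 20] = 40

Answer: 40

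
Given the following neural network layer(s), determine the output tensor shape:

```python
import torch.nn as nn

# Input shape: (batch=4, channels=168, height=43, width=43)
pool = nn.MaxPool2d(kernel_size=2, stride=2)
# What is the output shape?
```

Input: (4, 168, 43, 43) -> Output: (4, 168, 21, 21)

Answer: (4, 168, 21, 21)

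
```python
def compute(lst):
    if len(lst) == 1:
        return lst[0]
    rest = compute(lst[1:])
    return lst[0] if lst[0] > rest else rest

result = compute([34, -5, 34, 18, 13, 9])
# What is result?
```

Recursive max over [34, -5, 34, 18, 13, 9] = 34

Answer: 34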